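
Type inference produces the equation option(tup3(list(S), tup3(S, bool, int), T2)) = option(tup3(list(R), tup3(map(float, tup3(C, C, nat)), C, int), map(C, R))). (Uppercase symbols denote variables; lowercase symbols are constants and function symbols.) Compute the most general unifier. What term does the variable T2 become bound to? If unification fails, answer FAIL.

map(bool, map(float, tup3(bool, bool, nat)))

Decompose option/1: tup3(list(S), tup3(S, bool, int), T2) = tup3(list(R), tup3(map(float, tup3(C, C, nat)), C, int), map(C, R)).
Decompose tup3/3: list(S) = list(R),  tup3(S, bool, int) = tup3(map(float, tup3(C, C, nat)), C, int),  T2 = map(C, R).
Decompose list/1: S = R.
Bind S := R; substituting into the one remaining equation that mentions S gives: tup3(R, bool, int) = tup3(map(float, tup3(C, C, nat)), C, int).
Decompose tup3/3: R = map(float, tup3(C, C, nat)),  bool = C,  int = int.
Bind R := map(float, tup3(C, C, nat)); substituting into the one remaining equation that mentions R gives: T2 = map(C, map(float, tup3(C, C, nat))). Substituting into the earlier binding gives S := map(float, tup3(C, C, nat)).
Bind C := bool; substituting into the one remaining equation that mentions C gives: T2 = map(bool, map(float, tup3(bool, bool, nat))). Substituting into the earlier bindings gives S := map(float, tup3(bool, bool, nat)), R := map(float, tup3(bool, bool, nat)).
Delete trivial equation int = int.
Bind T2 := map(bool, map(float, tup3(bool, bool, nat))).
MGU = { S := map(float, tup3(bool, bool, nat)), R := map(float, tup3(bool, bool, nat)), C := bool, T2 := map(bool, map(float, tup3(bool, bool, nat))) }, so T2 := map(bool, map(float, tup3(bool, bool, nat))).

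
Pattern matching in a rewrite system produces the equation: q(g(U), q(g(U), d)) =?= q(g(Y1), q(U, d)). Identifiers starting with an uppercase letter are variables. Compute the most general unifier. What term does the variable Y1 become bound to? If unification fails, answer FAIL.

FAIL

Decompose q/2: g(U) =?= g(Y1),  q(g(U), d) =?= q(U, d).
Decompose g/1: U =?= Y1.
Bind U := Y1; substituting into the remaining equation gives: q(g(Y1), d) =?= q(Y1, d).
Decompose q/2: g(Y1) =?= Y1,  d =?= d.
Occurs check fails: Y1 occurs in g(Y1); the equation Y1 =?= g(Y1) has no finite solution.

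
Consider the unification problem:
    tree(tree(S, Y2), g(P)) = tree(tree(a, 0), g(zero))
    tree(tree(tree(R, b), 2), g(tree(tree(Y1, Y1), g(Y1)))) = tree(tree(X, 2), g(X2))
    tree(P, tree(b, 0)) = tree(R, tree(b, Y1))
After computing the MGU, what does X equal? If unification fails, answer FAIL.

Decompose tree/2: tree(S, Y2) = tree(a, 0),  g(P) = g(zero).
Decompose tree/2: S = a,  Y2 = 0.
Bind S := a; no other remaining equation mentions S.
Bind Y2 := 0; no other remaining equation mentions Y2.
Decompose g/1: P = zero.
Bind P := zero; substituting into the one remaining equation that mentions P gives: tree(zero, tree(b, 0)) = tree(R, tree(b, Y1)).
Decompose tree/2: tree(tree(R, b), 2) = tree(X, 2),  g(tree(tree(Y1, Y1), g(Y1))) = g(X2).
Decompose tree/2: tree(R, b) = X,  2 = 2.
Bind X := tree(R, b); no other remaining equation mentions X.
Delete trivial equation 2 = 2.
Decompose g/1: tree(tree(Y1, Y1), g(Y1)) = X2.
Bind X2 := tree(tree(Y1, Y1), g(Y1)); no other remaining equation mentions X2.
Decompose tree/2: zero = R,  tree(b, 0) = tree(b, Y1).
Bind R := zero; no other remaining equation mentions R. Substituting into the earlier binding gives X := tree(zero, b).
Decompose tree/2: b = b,  0 = Y1.
Delete trivial equation b = b.
Bind Y1 := 0. Substituting into the earlier binding gives X2 := tree(tree(0, 0), g(0)).
MGU = { S -> a, Y2 -> 0, P -> zero, X -> tree(zero, b), X2 -> tree(tree(0, 0), g(0)), R -> zero, Y1 -> 0 }, so X -> tree(zero, b).

tree(zero, b)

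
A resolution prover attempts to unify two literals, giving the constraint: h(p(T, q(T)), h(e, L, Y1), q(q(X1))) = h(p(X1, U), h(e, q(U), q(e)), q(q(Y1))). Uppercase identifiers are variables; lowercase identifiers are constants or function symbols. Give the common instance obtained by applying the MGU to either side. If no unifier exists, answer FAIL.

Decompose h/3: p(T, q(T)) = p(X1, U),  h(e, L, Y1) = h(e, q(U), q(e)),  q(q(X1)) = q(q(Y1)).
Decompose p/2: T = X1,  q(T) = U.
Bind T := X1; substituting into the one remaining equation that mentions T gives: q(X1) = U.
Bind U := q(X1); substituting into the one remaining equation that mentions U gives: h(e, L, Y1) = h(e, q(q(X1)), q(e)).
Decompose h/3: e = e,  L = q(q(X1)),  Y1 = q(e).
Delete trivial equation e = e.
Bind L := q(q(X1)); no other remaining equation mentions L.
Bind Y1 := q(e); substituting into the remaining equation gives: q(q(X1)) = q(q(q(e))).
Decompose q/1: q(X1) = q(q(e)).
Decompose q/1: X1 = q(e).
Bind X1 := q(e). Substituting into the earlier bindings gives T := q(e), U := q(q(e)), L := q(q(q(e))).
Applying the MGU to either side gives h(p(q(e), q(q(e))), h(e, q(q(q(e))), q(e)), q(q(q(e)))).

h(p(q(e), q(q(e))), h(e, q(q(q(e))), q(e)), q(q(q(e))))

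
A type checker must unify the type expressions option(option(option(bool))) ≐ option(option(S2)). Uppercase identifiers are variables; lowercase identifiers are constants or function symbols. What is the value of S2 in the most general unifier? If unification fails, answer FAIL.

option(bool)

Decompose option/1: option(option(bool)) ≐ option(S2).
Decompose option/1: option(bool) ≐ S2.
Bind S2 := option(bool).
MGU = { S2 -> option(bool) }, so S2 -> option(bool).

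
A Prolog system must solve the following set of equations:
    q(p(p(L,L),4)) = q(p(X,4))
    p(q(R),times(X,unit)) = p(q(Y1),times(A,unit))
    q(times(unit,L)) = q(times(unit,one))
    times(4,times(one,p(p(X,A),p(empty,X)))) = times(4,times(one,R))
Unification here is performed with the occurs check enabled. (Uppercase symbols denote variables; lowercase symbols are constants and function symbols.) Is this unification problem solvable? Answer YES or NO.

YES

Decompose q/1: p(p(L,L),4) = p(X,4).
Decompose p/2: p(L,L) = X,  4 = 4.
Bind X := p(L,L); substituting into the 2 remaining equations that mention X gives: p(q(R),times(p(L,L),unit)) = p(q(Y1),times(A,unit)),  times(4,times(one,p(p(p(L,L),A),p(empty,p(L,L))))) = times(4,times(one,R)).
Delete trivial equation 4 = 4.
Decompose p/2: q(R) = q(Y1),  times(p(L,L),unit) = times(A,unit).
Decompose q/1: R = Y1.
Bind R := Y1; substituting into the one remaining equation that mentions R gives: times(4,times(one,p(p(p(L,L),A),p(empty,p(L,L))))) = times(4,times(one,Y1)).
Decompose times/2: p(L,L) = A,  unit = unit.
Bind A := p(L,L); substituting into the one remaining equation that mentions A gives: times(4,times(one,p(p(p(L,L),p(L,L)),p(empty,p(L,L))))) = times(4,times(one,Y1)).
Delete trivial equation unit = unit.
Decompose q/1: times(unit,L) = times(unit,one).
Decompose times/2: unit = unit,  L = one.
Delete trivial equation unit = unit.
Bind L := one; substituting into the remaining equation gives: times(4,times(one,p(p(p(one,one),p(one,one)),p(empty,p(one,one))))) = times(4,times(one,Y1)). Substituting into the earlier bindings gives X := p(one,one), A := p(one,one).
Decompose times/2: 4 = 4,  times(one,p(p(p(one,one),p(one,one)),p(empty,p(one,one)))) = times(one,Y1).
Delete trivial equation 4 = 4.
Decompose times/2: one = one,  p(p(p(one,one),p(one,one)),p(empty,p(one,one))) = Y1.
Delete trivial equation one = one.
Bind Y1 := p(p(p(one,one),p(one,one)),p(empty,p(one,one))). Substituting into the earlier binding gives R := p(p(p(one,one),p(one,one)),p(empty,p(one,one))).
No equations remain and no clash or occurs-check failure arose, so a unifier exists.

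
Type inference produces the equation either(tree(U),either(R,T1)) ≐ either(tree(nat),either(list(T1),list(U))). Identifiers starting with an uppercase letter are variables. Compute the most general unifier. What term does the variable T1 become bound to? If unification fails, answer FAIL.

Decompose either/2: tree(U) ≐ tree(nat),  either(R,T1) ≐ either(list(T1),list(U)).
Decompose tree/1: U ≐ nat.
Bind U := nat; substituting into the remaining equation gives: either(R,T1) ≐ either(list(T1),list(nat)).
Decompose either/2: R ≐ list(T1),  T1 ≐ list(nat).
Bind R := list(T1); no other remaining equation mentions R.
Bind T1 := list(nat). Substituting into the earlier binding gives R := list(list(nat)).
MGU = { U := nat, R := list(list(nat)), T1 := list(nat) }, so T1 := list(nat).

list(nat)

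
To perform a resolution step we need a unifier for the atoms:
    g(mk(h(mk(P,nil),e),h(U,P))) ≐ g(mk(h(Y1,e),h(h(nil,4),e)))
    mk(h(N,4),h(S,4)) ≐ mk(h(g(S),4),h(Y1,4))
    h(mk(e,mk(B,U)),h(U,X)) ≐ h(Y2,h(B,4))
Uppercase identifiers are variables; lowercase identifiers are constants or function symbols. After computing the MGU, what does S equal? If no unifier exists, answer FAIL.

mk(e,nil)

Decompose g/1: mk(h(mk(P,nil),e),h(U,P)) ≐ mk(h(Y1,e),h(h(nil,4),e)).
Decompose mk/2: h(mk(P,nil),e) ≐ h(Y1,e),  h(U,P) ≐ h(h(nil,4),e).
Decompose h/2: mk(P,nil) ≐ Y1,  e ≐ e.
Bind Y1 := mk(P,nil); substituting into the one remaining equation that mentions Y1 gives: mk(h(N,4),h(S,4)) ≐ mk(h(g(S),4),h(mk(P,nil),4)).
Delete trivial equation e ≐ e.
Decompose h/2: U ≐ h(nil,4),  P ≐ e.
Bind U := h(nil,4); substituting into the one remaining equation that mentions U gives: h(mk(e,mk(B,h(nil,4))),h(h(nil,4),X)) ≐ h(Y2,h(B,4)).
Bind P := e; substituting into the one remaining equation that mentions P gives: mk(h(N,4),h(S,4)) ≐ mk(h(g(S),4),h(mk(e,nil),4)). Substituting into the earlier binding gives Y1 := mk(e,nil).
Decompose mk/2: h(N,4) ≐ h(g(S),4),  h(S,4) ≐ h(mk(e,nil),4).
Decompose h/2: N ≐ g(S),  4 ≐ 4.
Bind N := g(S); no other remaining equation mentions N.
Delete trivial equation 4 ≐ 4.
Decompose h/2: S ≐ mk(e,nil),  4 ≐ 4.
Bind S := mk(e,nil); no other remaining equation mentions S. Substituting into the earlier binding gives N := g(mk(e,nil)).
Delete trivial equation 4 ≐ 4.
Decompose h/2: mk(e,mk(B,h(nil,4))) ≐ Y2,  h(h(nil,4),X) ≐ h(B,4).
Bind Y2 := mk(e,mk(B,h(nil,4))); no other remaining equation mentions Y2.
Decompose h/2: h(nil,4) ≐ B,  X ≐ 4.
Bind B := h(nil,4); no other remaining equation mentions B. Substituting into the earlier binding gives Y2 := mk(e,mk(h(nil,4),h(nil,4))).
Bind X := 4.
MGU = { Y1 := mk(e,nil), U := h(nil,4), P := e, N := g(mk(e,nil)), S := mk(e,nil), Y2 := mk(e,mk(h(nil,4),h(nil,4))), B := h(nil,4), X := 4 }, so S := mk(e,nil).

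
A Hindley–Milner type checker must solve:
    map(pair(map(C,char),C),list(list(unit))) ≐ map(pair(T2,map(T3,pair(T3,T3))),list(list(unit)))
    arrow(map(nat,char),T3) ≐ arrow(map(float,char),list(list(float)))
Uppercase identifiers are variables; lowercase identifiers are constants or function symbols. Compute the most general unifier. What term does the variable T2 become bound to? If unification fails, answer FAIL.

Decompose map/2: pair(map(C,char),C) ≐ pair(T2,map(T3,pair(T3,T3))),  list(list(unit)) ≐ list(list(unit)).
Decompose pair/2: map(C,char) ≐ T2,  C ≐ map(T3,pair(T3,T3)).
Bind T2 := map(C,char); no other remaining equation mentions T2.
Bind C := map(T3,pair(T3,T3)); no other remaining equation mentions C. Substituting into the earlier binding gives T2 := map(map(T3,pair(T3,T3)),char).
Delete trivial equation list(list(unit)) ≐ list(list(unit)).
Decompose arrow/2: map(nat,char) ≐ map(float,char),  T3 ≐ list(list(float)).
Decompose map/2: nat ≐ float,  char ≐ char.
Clash: constants nat and float differ; no unifier exists.

FAIL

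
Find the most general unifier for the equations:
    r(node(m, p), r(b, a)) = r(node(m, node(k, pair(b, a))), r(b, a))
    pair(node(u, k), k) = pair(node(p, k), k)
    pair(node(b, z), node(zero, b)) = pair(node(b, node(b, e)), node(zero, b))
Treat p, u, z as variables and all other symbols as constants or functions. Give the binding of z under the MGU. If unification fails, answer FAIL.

Decompose r/2: node(m, p) = node(m, node(k, pair(b, a))),  r(b, a) = r(b, a).
Decompose node/2: m = m,  p = node(k, pair(b, a)).
Delete trivial equation m = m.
Bind p := node(k, pair(b, a)); substituting into the one remaining equation that mentions p gives: pair(node(u, k), k) = pair(node(node(k, pair(b, a)), k), k).
Delete trivial equation r(b, a) = r(b, a).
Decompose pair/2: node(u, k) = node(node(k, pair(b, a)), k),  k = k.
Decompose node/2: u = node(k, pair(b, a)),  k = k.
Bind u := node(k, pair(b, a)); no other remaining equation mentions u.
Delete trivial equation k = k.
Delete trivial equation k = k.
Decompose pair/2: node(b, z) = node(b, node(b, e)),  node(zero, b) = node(zero, b).
Decompose node/2: b = b,  z = node(b, e).
Delete trivial equation b = b.
Bind z := node(b, e); no other remaining equation mentions z.
Delete trivial equation node(zero, b) = node(zero, b).
MGU = { p -> node(k, pair(b, a)), u -> node(k, pair(b, a)), z -> node(b, e) }, so z -> node(b, e).

node(b, e)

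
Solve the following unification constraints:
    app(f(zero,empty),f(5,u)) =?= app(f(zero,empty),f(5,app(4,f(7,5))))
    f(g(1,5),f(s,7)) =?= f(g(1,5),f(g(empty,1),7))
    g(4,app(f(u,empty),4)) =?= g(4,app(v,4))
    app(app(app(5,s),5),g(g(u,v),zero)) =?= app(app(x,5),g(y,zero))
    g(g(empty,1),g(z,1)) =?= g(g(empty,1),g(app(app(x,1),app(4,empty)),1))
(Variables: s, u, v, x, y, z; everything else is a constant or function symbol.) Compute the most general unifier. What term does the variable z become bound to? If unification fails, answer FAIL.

Decompose app/2: f(zero,empty) =?= f(zero,empty),  f(5,u) =?= f(5,app(4,f(7,5))).
Delete trivial equation f(zero,empty) =?= f(zero,empty).
Decompose f/2: 5 =?= 5,  u =?= app(4,f(7,5)).
Delete trivial equation 5 =?= 5.
Bind u := app(4,f(7,5)); substituting into the 2 remaining equations that mention u gives: g(4,app(f(app(4,f(7,5)),empty),4)) =?= g(4,app(v,4)),  app(app(app(5,s),5),g(g(app(4,f(7,5)),v),zero)) =?= app(app(x,5),g(y,zero)).
Decompose f/2: g(1,5) =?= g(1,5),  f(s,7) =?= f(g(empty,1),7).
Delete trivial equation g(1,5) =?= g(1,5).
Decompose f/2: s =?= g(empty,1),  7 =?= 7.
Bind s := g(empty,1); substituting into the one remaining equation that mentions s gives: app(app(app(5,g(empty,1)),5),g(g(app(4,f(7,5)),v),zero)) =?= app(app(x,5),g(y,zero)).
Delete trivial equation 7 =?= 7.
Decompose g/2: 4 =?= 4,  app(f(app(4,f(7,5)),empty),4) =?= app(v,4).
Delete trivial equation 4 =?= 4.
Decompose app/2: f(app(4,f(7,5)),empty) =?= v,  4 =?= 4.
Bind v := f(app(4,f(7,5)),empty); substituting into the one remaining equation that mentions v gives: app(app(app(5,g(empty,1)),5),g(g(app(4,f(7,5)),f(app(4,f(7,5)),empty)),zero)) =?= app(app(x,5),g(y,zero)).
Delete trivial equation 4 =?= 4.
Decompose app/2: app(app(5,g(empty,1)),5) =?= app(x,5),  g(g(app(4,f(7,5)),f(app(4,f(7,5)),empty)),zero) =?= g(y,zero).
Decompose app/2: app(5,g(empty,1)) =?= x,  5 =?= 5.
Bind x := app(5,g(empty,1)); substituting into the one remaining equation that mentions x gives: g(g(empty,1),g(z,1)) =?= g(g(empty,1),g(app(app(app(5,g(empty,1)),1),app(4,empty)),1)).
Delete trivial equation 5 =?= 5.
Decompose g/2: g(app(4,f(7,5)),f(app(4,f(7,5)),empty)) =?= y,  zero =?= zero.
Bind y := g(app(4,f(7,5)),f(app(4,f(7,5)),empty)); no other remaining equation mentions y.
Delete trivial equation zero =?= zero.
Decompose g/2: g(empty,1) =?= g(empty,1),  g(z,1) =?= g(app(app(app(5,g(empty,1)),1),app(4,empty)),1).
Delete trivial equation g(empty,1) =?= g(empty,1).
Decompose g/2: z =?= app(app(app(5,g(empty,1)),1),app(4,empty)),  1 =?= 1.
Bind z := app(app(app(5,g(empty,1)),1),app(4,empty)); no other remaining equation mentions z.
Delete trivial equation 1 =?= 1.
MGU = { u := app(4,f(7,5)), s := g(empty,1), v := f(app(4,f(7,5)),empty), x := app(5,g(empty,1)), y := g(app(4,f(7,5)),f(app(4,f(7,5)),empty)), z := app(app(app(5,g(empty,1)),1),app(4,empty)) }, so z := app(app(app(5,g(empty,1)),1),app(4,empty)).

app(app(app(5,g(empty,1)),1),app(4,empty))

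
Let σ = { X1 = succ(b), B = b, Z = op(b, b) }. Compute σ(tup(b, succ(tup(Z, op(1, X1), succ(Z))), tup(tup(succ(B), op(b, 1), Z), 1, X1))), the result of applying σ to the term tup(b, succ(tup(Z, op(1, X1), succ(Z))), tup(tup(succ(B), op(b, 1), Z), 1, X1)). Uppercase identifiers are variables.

Replace each occurrence of X1 with succ(b).
Replace each occurrence of B with b.
Replace each occurrence of Z with op(b, b).
Result: tup(b, succ(tup(op(b, b), op(1, succ(b)), succ(op(b, b)))), tup(tup(succ(b), op(b, 1), op(b, b)), 1, succ(b))).

tup(b, succ(tup(op(b, b), op(1, succ(b)), succ(op(b, b)))), tup(tup(succ(b), op(b, 1), op(b, b)), 1, succ(b)))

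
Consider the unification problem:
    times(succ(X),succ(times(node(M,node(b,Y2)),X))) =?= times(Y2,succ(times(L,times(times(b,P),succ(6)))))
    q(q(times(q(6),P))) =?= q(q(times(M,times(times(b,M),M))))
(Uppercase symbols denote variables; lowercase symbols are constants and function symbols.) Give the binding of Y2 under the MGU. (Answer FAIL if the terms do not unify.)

Decompose times/2: succ(X) =?= Y2,  succ(times(node(M,node(b,Y2)),X)) =?= succ(times(L,times(times(b,P),succ(6)))).
Bind Y2 := succ(X); substituting into the one remaining equation that mentions Y2 gives: succ(times(node(M,node(b,succ(X))),X)) =?= succ(times(L,times(times(b,P),succ(6)))).
Decompose succ/1: times(node(M,node(b,succ(X))),X) =?= times(L,times(times(b,P),succ(6))).
Decompose times/2: node(M,node(b,succ(X))) =?= L,  X =?= times(times(b,P),succ(6)).
Bind L := node(M,node(b,succ(X))); no other remaining equation mentions L.
Bind X := times(times(b,P),succ(6)); no other remaining equation mentions X. Substituting into the earlier bindings gives Y2 := succ(times(times(b,P),succ(6))), L := node(M,node(b,succ(times(times(b,P),succ(6))))).
Decompose q/1: q(times(q(6),P)) =?= q(times(M,times(times(b,M),M))).
Decompose q/1: times(q(6),P) =?= times(M,times(times(b,M),M)).
Decompose times/2: q(6) =?= M,  P =?= times(times(b,M),M).
Bind M := q(6); substituting into the remaining equation gives: P =?= times(times(b,q(6)),q(6)). Substituting into the earlier binding gives L := node(q(6),node(b,succ(times(times(b,P),succ(6))))).
Bind P := times(times(b,q(6)),q(6)). Substituting into the earlier bindings gives Y2 := succ(times(times(b,times(times(b,q(6)),q(6))),succ(6))), L := node(q(6),node(b,succ(times(times(b,times(times(b,q(6)),q(6))),succ(6))))), X := times(times(b,times(times(b,q(6)),q(6))),succ(6)).
MGU = { Y2 ↦ succ(times(times(b,times(times(b,q(6)),q(6))),succ(6))), L ↦ node(q(6),node(b,succ(times(times(b,times(times(b,q(6)),q(6))),succ(6))))), X ↦ times(times(b,times(times(b,q(6)),q(6))),succ(6)), M ↦ q(6), P ↦ times(times(b,q(6)),q(6)) }, so Y2 ↦ succ(times(times(b,times(times(b,q(6)),q(6))),succ(6))).

succ(times(times(b,times(times(b,q(6)),q(6))),succ(6)))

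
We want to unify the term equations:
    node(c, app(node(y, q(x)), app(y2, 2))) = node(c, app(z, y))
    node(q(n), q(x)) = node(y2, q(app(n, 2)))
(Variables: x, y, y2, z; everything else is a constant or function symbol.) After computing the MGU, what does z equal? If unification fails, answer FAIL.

node(app(q(n), 2), q(app(n, 2)))

Decompose node/2: c = c,  app(node(y, q(x)), app(y2, 2)) = app(z, y).
Delete trivial equation c = c.
Decompose app/2: node(y, q(x)) = z,  app(y2, 2) = y.
Bind z := node(y, q(x)); no other remaining equation mentions z.
Bind y := app(y2, 2); no other remaining equation mentions y. Substituting into the earlier binding gives z := node(app(y2, 2), q(x)).
Decompose node/2: q(n) = y2,  q(x) = q(app(n, 2)).
Bind y2 := q(n); no other remaining equation mentions y2. Substituting into the earlier bindings gives z := node(app(q(n), 2), q(x)), y := app(q(n), 2).
Decompose q/1: x = app(n, 2).
Bind x := app(n, 2). Substituting into the earlier binding gives z := node(app(q(n), 2), q(app(n, 2))).
MGU = { z -> node(app(q(n), 2), q(app(n, 2))), y -> app(q(n), 2), y2 -> q(n), x -> app(n, 2) }, so z -> node(app(q(n), 2), q(app(n, 2))).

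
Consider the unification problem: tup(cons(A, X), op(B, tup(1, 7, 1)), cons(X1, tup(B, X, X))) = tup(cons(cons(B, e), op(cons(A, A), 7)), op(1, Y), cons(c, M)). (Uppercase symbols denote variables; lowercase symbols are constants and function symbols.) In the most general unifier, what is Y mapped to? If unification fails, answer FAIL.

Decompose tup/3: cons(A, X) = cons(cons(B, e), op(cons(A, A), 7)),  op(B, tup(1, 7, 1)) = op(1, Y),  cons(X1, tup(B, X, X)) = cons(c, M).
Decompose cons/2: A = cons(B, e),  X = op(cons(A, A), 7).
Bind A := cons(B, e); substituting into the one remaining equation that mentions A gives: X = op(cons(cons(B, e), cons(B, e)), 7).
Bind X := op(cons(cons(B, e), cons(B, e)), 7); substituting into the one remaining equation that mentions X gives: cons(X1, tup(B, op(cons(cons(B, e), cons(B, e)), 7), op(cons(cons(B, e), cons(B, e)), 7))) = cons(c, M).
Decompose op/2: B = 1,  tup(1, 7, 1) = Y.
Bind B := 1; substituting into the one remaining equation that mentions B gives: cons(X1, tup(1, op(cons(cons(1, e), cons(1, e)), 7), op(cons(cons(1, e), cons(1, e)), 7))) = cons(c, M). Substituting into the earlier bindings gives A := cons(1, e), X := op(cons(cons(1, e), cons(1, e)), 7).
Bind Y := tup(1, 7, 1); no other remaining equation mentions Y.
Decompose cons/2: X1 = c,  tup(1, op(cons(cons(1, e), cons(1, e)), 7), op(cons(cons(1, e), cons(1, e)), 7)) = M.
Bind X1 := c; no other remaining equation mentions X1.
Bind M := tup(1, op(cons(cons(1, e), cons(1, e)), 7), op(cons(cons(1, e), cons(1, e)), 7)).
MGU = { A := cons(1, e), X := op(cons(cons(1, e), cons(1, e)), 7), B := 1, Y := tup(1, 7, 1), X1 := c, M := tup(1, op(cons(cons(1, e), cons(1, e)), 7), op(cons(cons(1, e), cons(1, e)), 7)) }, so Y := tup(1, 7, 1).

tup(1, 7, 1)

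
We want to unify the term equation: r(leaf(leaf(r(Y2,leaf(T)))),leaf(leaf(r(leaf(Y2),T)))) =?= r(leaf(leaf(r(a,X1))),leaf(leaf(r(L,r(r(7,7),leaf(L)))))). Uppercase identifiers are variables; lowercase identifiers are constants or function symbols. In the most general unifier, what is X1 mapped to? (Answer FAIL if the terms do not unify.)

Decompose r/2: leaf(leaf(r(Y2,leaf(T)))) =?= leaf(leaf(r(a,X1))),  leaf(leaf(r(leaf(Y2),T))) =?= leaf(leaf(r(L,r(r(7,7),leaf(L))))).
Decompose leaf/1: leaf(r(Y2,leaf(T))) =?= leaf(r(a,X1)).
Decompose leaf/1: r(Y2,leaf(T)) =?= r(a,X1).
Decompose r/2: Y2 =?= a,  leaf(T) =?= X1.
Bind Y2 := a; substituting into the one remaining equation that mentions Y2 gives: leaf(leaf(r(leaf(a),T))) =?= leaf(leaf(r(L,r(r(7,7),leaf(L))))).
Bind X1 := leaf(T); no other remaining equation mentions X1.
Decompose leaf/1: leaf(r(leaf(a),T)) =?= leaf(r(L,r(r(7,7),leaf(L)))).
Decompose leaf/1: r(leaf(a),T) =?= r(L,r(r(7,7),leaf(L))).
Decompose r/2: leaf(a) =?= L,  T =?= r(r(7,7),leaf(L)).
Bind L := leaf(a); substituting into the remaining equation gives: T =?= r(r(7,7),leaf(leaf(a))).
Bind T := r(r(7,7),leaf(leaf(a))). Substituting into the earlier binding gives X1 := leaf(r(r(7,7),leaf(leaf(a)))).
MGU = { Y2 -> a, X1 -> leaf(r(r(7,7),leaf(leaf(a)))), L -> leaf(a), T -> r(r(7,7),leaf(leaf(a))) }, so X1 -> leaf(r(r(7,7),leaf(leaf(a)))).

leaf(r(r(7,7),leaf(leaf(a))))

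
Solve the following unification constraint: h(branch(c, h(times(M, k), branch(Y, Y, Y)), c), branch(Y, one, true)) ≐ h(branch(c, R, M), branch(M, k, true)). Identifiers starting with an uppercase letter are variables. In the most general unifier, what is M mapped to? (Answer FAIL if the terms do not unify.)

Decompose h/2: branch(c, h(times(M, k), branch(Y, Y, Y)), c) ≐ branch(c, R, M),  branch(Y, one, true) ≐ branch(M, k, true).
Decompose branch/3: c ≐ c,  h(times(M, k), branch(Y, Y, Y)) ≐ R,  c ≐ M.
Delete trivial equation c ≐ c.
Bind R := h(times(M, k), branch(Y, Y, Y)); no other remaining equation mentions R.
Bind M := c; substituting into the remaining equation gives: branch(Y, one, true) ≐ branch(c, k, true). Substituting into the earlier binding gives R := h(times(c, k), branch(Y, Y, Y)).
Decompose branch/3: Y ≐ c,  one ≐ k,  true ≐ true.
Bind Y := c; no other remaining equation mentions Y. Substituting into the earlier binding gives R := h(times(c, k), branch(c, c, c)).
Clash: constants one and k differ; no unifier exists.

FAIL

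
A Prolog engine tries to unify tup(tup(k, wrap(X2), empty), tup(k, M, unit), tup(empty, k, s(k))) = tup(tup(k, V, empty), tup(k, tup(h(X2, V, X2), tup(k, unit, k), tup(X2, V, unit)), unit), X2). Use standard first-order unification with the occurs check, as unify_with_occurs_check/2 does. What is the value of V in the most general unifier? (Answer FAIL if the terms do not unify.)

wrap(tup(empty, k, s(k)))

Decompose tup/3: tup(k, wrap(X2), empty) = tup(k, V, empty),  tup(k, M, unit) = tup(k, tup(h(X2, V, X2), tup(k, unit, k), tup(X2, V, unit)), unit),  tup(empty, k, s(k)) = X2.
Decompose tup/3: k = k,  wrap(X2) = V,  empty = empty.
Delete trivial equation k = k.
Bind V := wrap(X2); substituting into the one remaining equation that mentions V gives: tup(k, M, unit) = tup(k, tup(h(X2, wrap(X2), X2), tup(k, unit, k), tup(X2, wrap(X2), unit)), unit).
Delete trivial equation empty = empty.
Decompose tup/3: k = k,  M = tup(h(X2, wrap(X2), X2), tup(k, unit, k), tup(X2, wrap(X2), unit)),  unit = unit.
Delete trivial equation k = k.
Bind M := tup(h(X2, wrap(X2), X2), tup(k, unit, k), tup(X2, wrap(X2), unit)); no other remaining equation mentions M.
Delete trivial equation unit = unit.
Bind X2 := tup(empty, k, s(k)). Substituting into the earlier bindings gives V := wrap(tup(empty, k, s(k))), M := tup(h(tup(empty, k, s(k)), wrap(tup(empty, k, s(k))), tup(empty, k, s(k))), tup(k, unit, k), tup(tup(empty, k, s(k)), wrap(tup(empty, k, s(k))), unit)).
MGU = { V -> wrap(tup(empty, k, s(k))), M -> tup(h(tup(empty, k, s(k)), wrap(tup(empty, k, s(k))), tup(empty, k, s(k))), tup(k, unit, k), tup(tup(empty, k, s(k)), wrap(tup(empty, k, s(k))), unit)), X2 -> tup(empty, k, s(k)) }, so V -> wrap(tup(empty, k, s(k))).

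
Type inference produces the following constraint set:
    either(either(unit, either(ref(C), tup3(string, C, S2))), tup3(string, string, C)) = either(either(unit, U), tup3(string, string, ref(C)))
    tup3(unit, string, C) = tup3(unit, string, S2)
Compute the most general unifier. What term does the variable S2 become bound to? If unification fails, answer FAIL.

Decompose either/2: either(unit, either(ref(C), tup3(string, C, S2))) = either(unit, U),  tup3(string, string, C) = tup3(string, string, ref(C)).
Decompose either/2: unit = unit,  either(ref(C), tup3(string, C, S2)) = U.
Delete trivial equation unit = unit.
Bind U := either(ref(C), tup3(string, C, S2)); no other remaining equation mentions U.
Decompose tup3/3: string = string,  string = string,  C = ref(C).
Delete trivial equation string = string.
Delete trivial equation string = string.
Occurs check fails: C occurs in ref(C); the equation C = ref(C) has no finite solution.

FAIL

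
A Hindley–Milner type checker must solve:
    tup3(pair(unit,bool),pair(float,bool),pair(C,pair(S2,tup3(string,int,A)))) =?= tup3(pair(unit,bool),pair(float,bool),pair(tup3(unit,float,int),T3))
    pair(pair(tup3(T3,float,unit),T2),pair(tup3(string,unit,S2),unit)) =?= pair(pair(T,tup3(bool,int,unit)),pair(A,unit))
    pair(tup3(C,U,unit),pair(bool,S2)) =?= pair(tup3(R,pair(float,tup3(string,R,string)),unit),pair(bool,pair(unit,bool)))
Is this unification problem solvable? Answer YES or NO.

YES

Decompose tup3/3: pair(unit,bool) =?= pair(unit,bool),  pair(float,bool) =?= pair(float,bool),  pair(C,pair(S2,tup3(string,int,A))) =?= pair(tup3(unit,float,int),T3).
Delete trivial equation pair(unit,bool) =?= pair(unit,bool).
Delete trivial equation pair(float,bool) =?= pair(float,bool).
Decompose pair/2: C =?= tup3(unit,float,int),  pair(S2,tup3(string,int,A)) =?= T3.
Bind C := tup3(unit,float,int); substituting into the one remaining equation that mentions C gives: pair(tup3(tup3(unit,float,int),U,unit),pair(bool,S2)) =?= pair(tup3(R,pair(float,tup3(string,R,string)),unit),pair(bool,pair(unit,bool))).
Bind T3 := pair(S2,tup3(string,int,A)); substituting into the one remaining equation that mentions T3 gives: pair(pair(tup3(pair(S2,tup3(string,int,A)),float,unit),T2),pair(tup3(string,unit,S2),unit)) =?= pair(pair(T,tup3(bool,int,unit)),pair(A,unit)).
Decompose pair/2: pair(tup3(pair(S2,tup3(string,int,A)),float,unit),T2) =?= pair(T,tup3(bool,int,unit)),  pair(tup3(string,unit,S2),unit) =?= pair(A,unit).
Decompose pair/2: tup3(pair(S2,tup3(string,int,A)),float,unit) =?= T,  T2 =?= tup3(bool,int,unit).
Bind T := tup3(pair(S2,tup3(string,int,A)),float,unit); no other remaining equation mentions T.
Bind T2 := tup3(bool,int,unit); no other remaining equation mentions T2.
Decompose pair/2: tup3(string,unit,S2) =?= A,  unit =?= unit.
Bind A := tup3(string,unit,S2); no other remaining equation mentions A. Substituting into the earlier bindings gives T3 := pair(S2,tup3(string,int,tup3(string,unit,S2))), T := tup3(pair(S2,tup3(string,int,tup3(string,unit,S2))),float,unit).
Delete trivial equation unit =?= unit.
Decompose pair/2: tup3(tup3(unit,float,int),U,unit) =?= tup3(R,pair(float,tup3(string,R,string)),unit),  pair(bool,S2) =?= pair(bool,pair(unit,bool)).
Decompose tup3/3: tup3(unit,float,int) =?= R,  U =?= pair(float,tup3(string,R,string)),  unit =?= unit.
Bind R := tup3(unit,float,int); substituting into the one remaining equation that mentions R gives: U =?= pair(float,tup3(string,tup3(unit,float,int),string)).
Bind U := pair(float,tup3(string,tup3(unit,float,int),string)); no other remaining equation mentions U.
Delete trivial equation unit =?= unit.
Decompose pair/2: bool =?= bool,  S2 =?= pair(unit,bool).
Delete trivial equation bool =?= bool.
Bind S2 := pair(unit,bool). Substituting into the earlier bindings gives T3 := pair(pair(unit,bool),tup3(string,int,tup3(string,unit,pair(unit,bool)))), T := tup3(pair(pair(unit,bool),tup3(string,int,tup3(string,unit,pair(unit,bool)))),float,unit), A := tup3(string,unit,pair(unit,bool)).
No equations remain and no clash or occurs-check failure arose, so a unifier exists.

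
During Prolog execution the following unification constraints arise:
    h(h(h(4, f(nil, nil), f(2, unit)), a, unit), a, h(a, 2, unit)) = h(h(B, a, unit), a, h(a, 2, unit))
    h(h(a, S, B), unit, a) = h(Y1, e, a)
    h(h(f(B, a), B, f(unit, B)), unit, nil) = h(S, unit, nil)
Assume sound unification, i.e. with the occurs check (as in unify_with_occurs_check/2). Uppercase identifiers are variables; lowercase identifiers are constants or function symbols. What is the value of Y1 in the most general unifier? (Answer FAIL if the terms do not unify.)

Decompose h/3: h(h(4, f(nil, nil), f(2, unit)), a, unit) = h(B, a, unit),  a = a,  h(a, 2, unit) = h(a, 2, unit).
Decompose h/3: h(4, f(nil, nil), f(2, unit)) = B,  a = a,  unit = unit.
Bind B := h(4, f(nil, nil), f(2, unit)); substituting into the 2 remaining equations that mention B gives: h(h(a, S, h(4, f(nil, nil), f(2, unit))), unit, a) = h(Y1, e, a),  h(h(f(h(4, f(nil, nil), f(2, unit)), a), h(4, f(nil, nil), f(2, unit)), f(unit, h(4, f(nil, nil), f(2, unit)))), unit, nil) = h(S, unit, nil).
Delete trivial equation a = a.
Delete trivial equation unit = unit.
Delete trivial equation a = a.
Delete trivial equation h(a, 2, unit) = h(a, 2, unit).
Decompose h/3: h(a, S, h(4, f(nil, nil), f(2, unit))) = Y1,  unit = e,  a = a.
Bind Y1 := h(a, S, h(4, f(nil, nil), f(2, unit))); no other remaining equation mentions Y1.
Clash: constants unit and e differ; no unifier exists.

FAIL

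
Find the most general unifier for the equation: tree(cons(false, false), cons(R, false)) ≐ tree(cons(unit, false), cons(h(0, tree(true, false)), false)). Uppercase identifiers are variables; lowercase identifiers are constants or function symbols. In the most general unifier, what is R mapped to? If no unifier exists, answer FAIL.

Decompose tree/2: cons(false, false) ≐ cons(unit, false),  cons(R, false) ≐ cons(h(0, tree(true, false)), false).
Decompose cons/2: false ≐ unit,  false ≐ false.
Clash: constants false and unit differ; no unifier exists.

FAIL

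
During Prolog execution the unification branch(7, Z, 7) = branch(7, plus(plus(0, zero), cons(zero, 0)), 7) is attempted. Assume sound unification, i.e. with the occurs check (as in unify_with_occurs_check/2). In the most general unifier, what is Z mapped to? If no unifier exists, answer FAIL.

plus(plus(0, zero), cons(zero, 0))

Decompose branch/3: 7 = 7,  Z = plus(plus(0, zero), cons(zero, 0)),  7 = 7.
Delete trivial equation 7 = 7.
Bind Z := plus(plus(0, zero), cons(zero, 0)); no other remaining equation mentions Z.
Delete trivial equation 7 = 7.
MGU = { Z = plus(plus(0, zero), cons(zero, 0)) }, so Z = plus(plus(0, zero), cons(zero, 0)).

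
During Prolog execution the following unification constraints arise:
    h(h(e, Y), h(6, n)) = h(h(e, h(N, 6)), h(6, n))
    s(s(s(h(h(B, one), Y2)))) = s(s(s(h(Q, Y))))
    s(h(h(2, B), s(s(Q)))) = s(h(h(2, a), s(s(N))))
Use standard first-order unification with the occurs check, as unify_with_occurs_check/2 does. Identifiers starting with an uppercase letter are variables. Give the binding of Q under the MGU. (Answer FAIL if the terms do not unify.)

Decompose h/2: h(e, Y) = h(e, h(N, 6)),  h(6, n) = h(6, n).
Decompose h/2: e = e,  Y = h(N, 6).
Delete trivial equation e = e.
Bind Y := h(N, 6); substituting into the one remaining equation that mentions Y gives: s(s(s(h(h(B, one), Y2)))) = s(s(s(h(Q, h(N, 6))))).
Delete trivial equation h(6, n) = h(6, n).
Decompose s/1: s(s(h(h(B, one), Y2))) = s(s(h(Q, h(N, 6)))).
Decompose s/1: s(h(h(B, one), Y2)) = s(h(Q, h(N, 6))).
Decompose s/1: h(h(B, one), Y2) = h(Q, h(N, 6)).
Decompose h/2: h(B, one) = Q,  Y2 = h(N, 6).
Bind Q := h(B, one); substituting into the one remaining equation that mentions Q gives: s(h(h(2, B), s(s(h(B, one))))) = s(h(h(2, a), s(s(N)))).
Bind Y2 := h(N, 6); no other remaining equation mentions Y2.
Decompose s/1: h(h(2, B), s(s(h(B, one)))) = h(h(2, a), s(s(N))).
Decompose h/2: h(2, B) = h(2, a),  s(s(h(B, one))) = s(s(N)).
Decompose h/2: 2 = 2,  B = a.
Delete trivial equation 2 = 2.
Bind B := a; substituting into the remaining equation gives: s(s(h(a, one))) = s(s(N)). Substituting into the earlier binding gives Q := h(a, one).
Decompose s/1: s(h(a, one)) = s(N).
Decompose s/1: h(a, one) = N.
Bind N := h(a, one). Substituting into the earlier bindings gives Y := h(h(a, one), 6), Y2 := h(h(a, one), 6).
MGU = { Y = h(h(a, one), 6), Q = h(a, one), Y2 = h(h(a, one), 6), B = a, N = h(a, one) }, so Q = h(a, one).

h(a, one)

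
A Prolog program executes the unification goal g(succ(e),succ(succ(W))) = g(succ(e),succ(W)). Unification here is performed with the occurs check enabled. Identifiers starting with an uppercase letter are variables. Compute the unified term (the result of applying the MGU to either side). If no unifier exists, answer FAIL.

Decompose g/2: succ(e) = succ(e),  succ(succ(W)) = succ(W).
Delete trivial equation succ(e) = succ(e).
Decompose succ/1: succ(W) = W.
Occurs check fails: W occurs in succ(W); the equation W = succ(W) has no finite solution.

FAIL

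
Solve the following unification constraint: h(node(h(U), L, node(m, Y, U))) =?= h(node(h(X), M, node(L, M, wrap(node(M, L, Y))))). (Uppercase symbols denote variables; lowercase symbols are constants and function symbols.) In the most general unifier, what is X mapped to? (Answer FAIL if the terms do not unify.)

Decompose h/1: node(h(U), L, node(m, Y, U)) =?= node(h(X), M, node(L, M, wrap(node(M, L, Y)))).
Decompose node/3: h(U) =?= h(X),  L =?= M,  node(m, Y, U) =?= node(L, M, wrap(node(M, L, Y))).
Decompose h/1: U =?= X.
Bind U := X; substituting into the one remaining equation that mentions U gives: node(m, Y, X) =?= node(L, M, wrap(node(M, L, Y))).
Bind L := M; substituting into the remaining equation gives: node(m, Y, X) =?= node(M, M, wrap(node(M, M, Y))).
Decompose node/3: m =?= M,  Y =?= M,  X =?= wrap(node(M, M, Y)).
Bind M := m; substituting into the remaining equations gives: Y =?= m,  X =?= wrap(node(m, m, Y)). Substituting into the earlier binding gives L := m.
Bind Y := m; substituting into the remaining equation gives: X =?= wrap(node(m, m, m)).
Bind X := wrap(node(m, m, m)). Substituting into the earlier binding gives U := wrap(node(m, m, m)).
MGU = { U := wrap(node(m, m, m)), L := m, M := m, Y := m, X := wrap(node(m, m, m)) }, so X := wrap(node(m, m, m)).

wrap(node(m, m, m))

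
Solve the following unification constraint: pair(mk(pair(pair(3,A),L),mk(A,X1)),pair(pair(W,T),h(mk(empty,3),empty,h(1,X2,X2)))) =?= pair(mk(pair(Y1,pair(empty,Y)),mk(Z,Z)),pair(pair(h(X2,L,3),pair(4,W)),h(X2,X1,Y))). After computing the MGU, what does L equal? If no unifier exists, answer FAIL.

pair(empty,h(1,mk(empty,3),mk(empty,3)))

Decompose pair/2: mk(pair(pair(3,A),L),mk(A,X1)) =?= mk(pair(Y1,pair(empty,Y)),mk(Z,Z)),  pair(pair(W,T),h(mk(empty,3),empty,h(1,X2,X2))) =?= pair(pair(h(X2,L,3),pair(4,W)),h(X2,X1,Y)).
Decompose mk/2: pair(pair(3,A),L) =?= pair(Y1,pair(empty,Y)),  mk(A,X1) =?= mk(Z,Z).
Decompose pair/2: pair(3,A) =?= Y1,  L =?= pair(empty,Y).
Bind Y1 := pair(3,A); no other remaining equation mentions Y1.
Bind L := pair(empty,Y); substituting into the one remaining equation that mentions L gives: pair(pair(W,T),h(mk(empty,3),empty,h(1,X2,X2))) =?= pair(pair(h(X2,pair(empty,Y),3),pair(4,W)),h(X2,X1,Y)).
Decompose mk/2: A =?= Z,  X1 =?= Z.
Bind A := Z; no other remaining equation mentions A. Substituting into the earlier binding gives Y1 := pair(3,Z).
Bind X1 := Z; substituting into the remaining equation gives: pair(pair(W,T),h(mk(empty,3),empty,h(1,X2,X2))) =?= pair(pair(h(X2,pair(empty,Y),3),pair(4,W)),h(X2,Z,Y)).
Decompose pair/2: pair(W,T) =?= pair(h(X2,pair(empty,Y),3),pair(4,W)),  h(mk(empty,3),empty,h(1,X2,X2)) =?= h(X2,Z,Y).
Decompose pair/2: W =?= h(X2,pair(empty,Y),3),  T =?= pair(4,W).
Bind W := h(X2,pair(empty,Y),3); substituting into the one remaining equation that mentions W gives: T =?= pair(4,h(X2,pair(empty,Y),3)).
Bind T := pair(4,h(X2,pair(empty,Y),3)); no other remaining equation mentions T.
Decompose h/3: mk(empty,3) =?= X2,  empty =?= Z,  h(1,X2,X2) =?= Y.
Bind X2 := mk(empty,3); substituting into the one remaining equation that mentions X2 gives: h(1,mk(empty,3),mk(empty,3)) =?= Y. Substituting into the earlier bindings gives W := h(mk(empty,3),pair(empty,Y),3), T := pair(4,h(mk(empty,3),pair(empty,Y),3)).
Bind Z := empty; no other remaining equation mentions Z. Substituting into the earlier bindings gives Y1 := pair(3,empty), A := empty, X1 := empty.
Bind Y := h(1,mk(empty,3),mk(empty,3)). Substituting into the earlier bindings gives L := pair(empty,h(1,mk(empty,3),mk(empty,3))), W := h(mk(empty,3),pair(empty,h(1,mk(empty,3),mk(empty,3))),3), T := pair(4,h(mk(empty,3),pair(empty,h(1,mk(empty,3),mk(empty,3))),3)).
MGU = { Y1 ↦ pair(3,empty), L ↦ pair(empty,h(1,mk(empty,3),mk(empty,3))), A ↦ empty, X1 ↦ empty, W ↦ h(mk(empty,3),pair(empty,h(1,mk(empty,3),mk(empty,3))),3), T ↦ pair(4,h(mk(empty,3),pair(empty,h(1,mk(empty,3),mk(empty,3))),3)), X2 ↦ mk(empty,3), Z ↦ empty, Y ↦ h(1,mk(empty,3),mk(empty,3)) }, so L ↦ pair(empty,h(1,mk(empty,3),mk(empty,3))).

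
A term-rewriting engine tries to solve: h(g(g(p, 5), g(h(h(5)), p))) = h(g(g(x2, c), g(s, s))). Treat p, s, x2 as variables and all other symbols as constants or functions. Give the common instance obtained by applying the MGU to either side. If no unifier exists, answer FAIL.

Decompose h/1: g(g(p, 5), g(h(h(5)), p)) = g(g(x2, c), g(s, s)).
Decompose g/2: g(p, 5) = g(x2, c),  g(h(h(5)), p) = g(s, s).
Decompose g/2: p = x2,  5 = c.
Bind p := x2; substituting into the one remaining equation that mentions p gives: g(h(h(5)), x2) = g(s, s).
Clash: constants 5 and c differ; no unifier exists.

FAIL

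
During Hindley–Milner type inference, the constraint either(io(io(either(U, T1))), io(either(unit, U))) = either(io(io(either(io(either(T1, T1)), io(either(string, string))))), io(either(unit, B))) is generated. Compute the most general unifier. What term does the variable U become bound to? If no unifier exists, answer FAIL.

io(either(io(either(string, string)), io(either(string, string))))

Decompose either/2: io(io(either(U, T1))) = io(io(either(io(either(T1, T1)), io(either(string, string))))),  io(either(unit, U)) = io(either(unit, B)).
Decompose io/1: io(either(U, T1)) = io(either(io(either(T1, T1)), io(either(string, string)))).
Decompose io/1: either(U, T1) = either(io(either(T1, T1)), io(either(string, string))).
Decompose either/2: U = io(either(T1, T1)),  T1 = io(either(string, string)).
Bind U := io(either(T1, T1)); substituting into the one remaining equation that mentions U gives: io(either(unit, io(either(T1, T1)))) = io(either(unit, B)).
Bind T1 := io(either(string, string)); substituting into the remaining equation gives: io(either(unit, io(either(io(either(string, string)), io(either(string, string)))))) = io(either(unit, B)). Substituting into the earlier binding gives U := io(either(io(either(string, string)), io(either(string, string)))).
Decompose io/1: either(unit, io(either(io(either(string, string)), io(either(string, string))))) = either(unit, B).
Decompose either/2: unit = unit,  io(either(io(either(string, string)), io(either(string, string)))) = B.
Delete trivial equation unit = unit.
Bind B := io(either(io(either(string, string)), io(either(string, string)))).
MGU = { U -> io(either(io(either(string, string)), io(either(string, string)))), T1 -> io(either(string, string)), B -> io(either(io(either(string, string)), io(either(string, string)))) }, so U -> io(either(io(either(string, string)), io(either(string, string)))).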